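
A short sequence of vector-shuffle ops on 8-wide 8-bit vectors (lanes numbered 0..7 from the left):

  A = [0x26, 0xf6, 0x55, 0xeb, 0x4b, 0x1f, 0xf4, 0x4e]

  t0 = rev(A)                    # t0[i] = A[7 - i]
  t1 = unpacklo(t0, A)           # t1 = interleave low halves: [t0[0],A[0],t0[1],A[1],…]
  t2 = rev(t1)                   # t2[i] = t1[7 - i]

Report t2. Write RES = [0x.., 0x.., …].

t0 = [0x4e, 0xf4, 0x1f, 0x4b, 0xeb, 0x55, 0xf6, 0x26]
t1 = [0x4e, 0x26, 0xf4, 0xf6, 0x1f, 0x55, 0x4b, 0xeb]
t2 = [0xeb, 0x4b, 0x55, 0x1f, 0xf6, 0xf4, 0x26, 0x4e]

RES = [0xeb, 0x4b, 0x55, 0x1f, 0xf6, 0xf4, 0x26, 0x4e]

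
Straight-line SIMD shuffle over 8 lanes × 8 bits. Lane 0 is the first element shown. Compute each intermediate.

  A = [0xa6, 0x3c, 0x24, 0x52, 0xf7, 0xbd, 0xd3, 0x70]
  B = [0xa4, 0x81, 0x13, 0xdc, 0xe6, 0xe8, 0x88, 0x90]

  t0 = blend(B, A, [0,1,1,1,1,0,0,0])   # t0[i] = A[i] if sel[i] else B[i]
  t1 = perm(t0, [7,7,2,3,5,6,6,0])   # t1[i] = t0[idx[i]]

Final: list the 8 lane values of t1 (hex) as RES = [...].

→ t0 |a4|3c|24|52|f7|e8|88|90|
→ t1 |90|90|24|52|e8|88|88|a4|

RES = [0x90, 0x90, 0x24, 0x52, 0xe8, 0x88, 0x88, 0xa4]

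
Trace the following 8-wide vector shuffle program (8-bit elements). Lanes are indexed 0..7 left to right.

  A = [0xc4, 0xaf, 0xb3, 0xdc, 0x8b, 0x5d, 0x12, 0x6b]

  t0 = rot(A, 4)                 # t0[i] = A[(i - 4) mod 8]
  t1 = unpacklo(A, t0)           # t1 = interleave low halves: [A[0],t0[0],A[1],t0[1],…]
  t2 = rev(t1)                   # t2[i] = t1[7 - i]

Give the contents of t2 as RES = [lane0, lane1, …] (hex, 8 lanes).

RES = [0x6b, 0xdc, 0x12, 0xb3, 0x5d, 0xaf, 0x8b, 0xc4]

→ t0 |8b|5d|12|6b|c4|af|b3|dc|
→ t1 |c4|8b|af|5d|b3|12|dc|6b|
→ t2 |6b|dc|12|b3|5d|af|8b|c4|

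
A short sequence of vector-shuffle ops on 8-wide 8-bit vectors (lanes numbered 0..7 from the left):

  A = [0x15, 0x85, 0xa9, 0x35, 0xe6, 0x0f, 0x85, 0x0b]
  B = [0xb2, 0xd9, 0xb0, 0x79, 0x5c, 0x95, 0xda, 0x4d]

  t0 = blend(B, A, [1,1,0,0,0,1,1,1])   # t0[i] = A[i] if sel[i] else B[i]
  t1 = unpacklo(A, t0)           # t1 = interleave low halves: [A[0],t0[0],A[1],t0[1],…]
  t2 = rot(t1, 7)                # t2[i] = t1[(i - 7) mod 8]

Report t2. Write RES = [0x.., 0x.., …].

RES = [0x15, 0x85, 0x85, 0xa9, 0xb0, 0x35, 0x79, 0x15]

t0 = [0x15, 0x85, 0xb0, 0x79, 0x5c, 0x0f, 0x85, 0x0b]
t1 = [0x15, 0x15, 0x85, 0x85, 0xa9, 0xb0, 0x35, 0x79]
t2 = [0x15, 0x85, 0x85, 0xa9, 0xb0, 0x35, 0x79, 0x15]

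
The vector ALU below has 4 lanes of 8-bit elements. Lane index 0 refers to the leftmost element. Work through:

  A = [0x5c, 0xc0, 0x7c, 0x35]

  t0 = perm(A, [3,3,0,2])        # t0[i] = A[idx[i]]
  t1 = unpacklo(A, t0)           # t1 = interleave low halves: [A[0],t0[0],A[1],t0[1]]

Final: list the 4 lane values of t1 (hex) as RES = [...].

  t0: 35 35 5c 7c
  t1: 5c 35 c0 35

RES = [0x5c, 0x35, 0xc0, 0x35]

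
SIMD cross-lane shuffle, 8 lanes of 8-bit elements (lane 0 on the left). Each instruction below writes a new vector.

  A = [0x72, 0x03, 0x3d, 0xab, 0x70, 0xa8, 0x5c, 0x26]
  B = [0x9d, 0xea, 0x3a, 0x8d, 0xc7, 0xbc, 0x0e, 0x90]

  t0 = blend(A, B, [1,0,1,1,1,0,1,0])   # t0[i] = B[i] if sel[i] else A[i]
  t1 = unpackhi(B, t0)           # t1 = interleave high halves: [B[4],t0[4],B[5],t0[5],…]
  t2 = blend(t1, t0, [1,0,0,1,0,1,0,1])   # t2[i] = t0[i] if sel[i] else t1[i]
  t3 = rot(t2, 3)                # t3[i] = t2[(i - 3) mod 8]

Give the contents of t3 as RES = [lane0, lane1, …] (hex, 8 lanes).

RES = [ 0xa8  0x90  0x26  0x9d  0xc7  0xbc  0x8d  0x0e ]

→ t0 |9d|03|3a|8d|c7|a8|0e|26|
→ t1 |c7|c7|bc|a8|0e|0e|90|26|
→ t2 |9d|c7|bc|8d|0e|a8|90|26|
→ t3 |a8|90|26|9d|c7|bc|8d|0e|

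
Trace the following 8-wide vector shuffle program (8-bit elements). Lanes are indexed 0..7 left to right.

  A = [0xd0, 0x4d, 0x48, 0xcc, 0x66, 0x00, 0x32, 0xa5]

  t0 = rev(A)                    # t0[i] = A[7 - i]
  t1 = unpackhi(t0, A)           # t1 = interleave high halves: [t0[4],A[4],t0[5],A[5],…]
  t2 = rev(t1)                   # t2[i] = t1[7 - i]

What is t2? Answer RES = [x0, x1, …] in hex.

RES = [ 0xa5  0xd0  0x32  0x4d  0x00  0x48  0x66  0xcc ]

t0 = [0xa5, 0x32, 0x00, 0x66, 0xcc, 0x48, 0x4d, 0xd0]
t1 = [0xcc, 0x66, 0x48, 0x00, 0x4d, 0x32, 0xd0, 0xa5]
t2 = [0xa5, 0xd0, 0x32, 0x4d, 0x00, 0x48, 0x66, 0xcc]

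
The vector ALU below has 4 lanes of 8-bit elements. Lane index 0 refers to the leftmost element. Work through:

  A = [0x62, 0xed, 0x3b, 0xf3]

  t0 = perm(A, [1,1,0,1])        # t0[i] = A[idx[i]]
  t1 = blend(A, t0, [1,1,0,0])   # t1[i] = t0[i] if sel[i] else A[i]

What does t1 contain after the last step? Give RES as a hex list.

→ t0 |ed|ed|62|ed|
→ t1 |ed|ed|3b|f3|

RES = [ 0xed  0xed  0x3b  0xf3 ]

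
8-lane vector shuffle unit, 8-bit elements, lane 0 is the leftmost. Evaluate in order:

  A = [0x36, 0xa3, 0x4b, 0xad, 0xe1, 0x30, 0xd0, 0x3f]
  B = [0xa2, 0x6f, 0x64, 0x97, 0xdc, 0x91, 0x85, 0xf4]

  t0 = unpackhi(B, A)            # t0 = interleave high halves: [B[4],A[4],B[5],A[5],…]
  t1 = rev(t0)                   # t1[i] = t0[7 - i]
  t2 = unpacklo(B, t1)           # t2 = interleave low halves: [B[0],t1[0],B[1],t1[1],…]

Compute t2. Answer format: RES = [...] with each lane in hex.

→ t0 |dc|e1|91|30|85|d0|f4|3f|
→ t1 |3f|f4|d0|85|30|91|e1|dc|
→ t2 |a2|3f|6f|f4|64|d0|97|85|

RES = [ 0xa2  0x3f  0x6f  0xf4  0x64  0xd0  0x97  0x85 ]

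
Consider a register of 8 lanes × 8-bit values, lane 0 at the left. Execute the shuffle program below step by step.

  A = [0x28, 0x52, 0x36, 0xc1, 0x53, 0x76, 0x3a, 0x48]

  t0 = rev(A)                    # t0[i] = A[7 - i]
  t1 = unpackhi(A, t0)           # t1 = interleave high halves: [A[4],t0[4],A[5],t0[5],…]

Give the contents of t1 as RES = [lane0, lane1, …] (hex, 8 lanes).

RES = [ 0x53  0xc1  0x76  0x36  0x3a  0x52  0x48  0x28 ]

  t0: 48 3a 76 53 c1 36 52 28
  t1: 53 c1 76 36 3a 52 48 28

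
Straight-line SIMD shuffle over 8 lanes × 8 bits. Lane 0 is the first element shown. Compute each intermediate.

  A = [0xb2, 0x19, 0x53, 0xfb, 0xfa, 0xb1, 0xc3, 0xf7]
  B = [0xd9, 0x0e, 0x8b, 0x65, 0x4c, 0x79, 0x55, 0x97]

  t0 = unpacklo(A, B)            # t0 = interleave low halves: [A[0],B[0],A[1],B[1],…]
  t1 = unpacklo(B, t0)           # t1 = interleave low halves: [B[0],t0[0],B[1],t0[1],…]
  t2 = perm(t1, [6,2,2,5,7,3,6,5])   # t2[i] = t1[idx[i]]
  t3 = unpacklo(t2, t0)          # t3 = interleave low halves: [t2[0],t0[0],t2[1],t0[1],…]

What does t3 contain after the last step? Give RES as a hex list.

RES = [0x65, 0xb2, 0x0e, 0xd9, 0x0e, 0x19, 0x19, 0x0e]

→ t0 |b2|d9|19|0e|53|8b|fb|65|
→ t1 |d9|b2|0e|d9|8b|19|65|0e|
→ t2 |65|0e|0e|19|0e|d9|65|19|
→ t3 |65|b2|0e|d9|0e|19|19|0e|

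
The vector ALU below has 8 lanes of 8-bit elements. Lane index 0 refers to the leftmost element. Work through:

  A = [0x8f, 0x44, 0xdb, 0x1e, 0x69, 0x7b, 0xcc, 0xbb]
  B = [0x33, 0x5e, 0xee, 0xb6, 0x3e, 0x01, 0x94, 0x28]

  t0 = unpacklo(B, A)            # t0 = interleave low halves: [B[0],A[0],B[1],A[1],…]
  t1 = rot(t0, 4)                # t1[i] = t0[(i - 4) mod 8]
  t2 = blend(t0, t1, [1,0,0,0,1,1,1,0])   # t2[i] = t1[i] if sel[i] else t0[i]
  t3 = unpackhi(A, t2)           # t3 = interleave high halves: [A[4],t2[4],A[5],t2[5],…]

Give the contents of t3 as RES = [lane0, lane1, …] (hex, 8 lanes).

RES = [ 0x69  0x33  0x7b  0x8f  0xcc  0x5e  0xbb  0x1e ]

  t0: 33 8f 5e 44 ee db b6 1e
  t1: ee db b6 1e 33 8f 5e 44
  t2: ee 8f 5e 44 33 8f 5e 1e
  t3: 69 33 7b 8f cc 5e bb 1e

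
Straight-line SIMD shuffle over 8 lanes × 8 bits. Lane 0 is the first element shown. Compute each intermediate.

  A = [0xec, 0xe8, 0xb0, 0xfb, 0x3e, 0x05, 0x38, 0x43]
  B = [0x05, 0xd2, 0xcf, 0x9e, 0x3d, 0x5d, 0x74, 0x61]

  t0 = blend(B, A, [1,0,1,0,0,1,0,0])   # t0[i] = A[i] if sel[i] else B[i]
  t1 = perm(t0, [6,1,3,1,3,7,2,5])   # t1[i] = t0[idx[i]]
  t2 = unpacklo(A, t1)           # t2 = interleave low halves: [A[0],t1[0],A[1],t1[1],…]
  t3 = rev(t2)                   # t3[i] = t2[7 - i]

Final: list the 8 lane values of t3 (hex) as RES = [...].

RES = [0xd2, 0xfb, 0x9e, 0xb0, 0xd2, 0xe8, 0x74, 0xec]

t0 = [0xec, 0xd2, 0xb0, 0x9e, 0x3d, 0x05, 0x74, 0x61]
t1 = [0x74, 0xd2, 0x9e, 0xd2, 0x9e, 0x61, 0xb0, 0x05]
t2 = [0xec, 0x74, 0xe8, 0xd2, 0xb0, 0x9e, 0xfb, 0xd2]
t3 = [0xd2, 0xfb, 0x9e, 0xb0, 0xd2, 0xe8, 0x74, 0xec]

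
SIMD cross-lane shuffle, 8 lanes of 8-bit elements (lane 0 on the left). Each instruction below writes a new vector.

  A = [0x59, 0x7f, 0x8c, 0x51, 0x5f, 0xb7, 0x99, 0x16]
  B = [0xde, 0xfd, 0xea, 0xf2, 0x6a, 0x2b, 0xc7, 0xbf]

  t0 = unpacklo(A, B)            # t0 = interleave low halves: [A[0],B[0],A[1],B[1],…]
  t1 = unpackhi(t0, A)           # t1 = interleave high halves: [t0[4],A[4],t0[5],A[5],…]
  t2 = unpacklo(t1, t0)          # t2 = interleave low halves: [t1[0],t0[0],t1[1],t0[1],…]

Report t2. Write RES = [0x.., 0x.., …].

RES = [0x8c, 0x59, 0x5f, 0xde, 0xea, 0x7f, 0xb7, 0xfd]

t0 = [0x59, 0xde, 0x7f, 0xfd, 0x8c, 0xea, 0x51, 0xf2]
t1 = [0x8c, 0x5f, 0xea, 0xb7, 0x51, 0x99, 0xf2, 0x16]
t2 = [0x8c, 0x59, 0x5f, 0xde, 0xea, 0x7f, 0xb7, 0xfd]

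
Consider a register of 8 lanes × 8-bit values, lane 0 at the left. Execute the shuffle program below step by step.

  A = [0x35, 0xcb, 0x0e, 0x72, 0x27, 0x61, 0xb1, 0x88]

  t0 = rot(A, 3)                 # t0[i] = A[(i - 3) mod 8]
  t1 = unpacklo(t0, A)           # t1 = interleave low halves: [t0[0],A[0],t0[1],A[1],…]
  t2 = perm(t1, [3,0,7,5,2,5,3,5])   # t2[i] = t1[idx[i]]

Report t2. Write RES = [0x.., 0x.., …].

t0 = [0x61, 0xb1, 0x88, 0x35, 0xcb, 0x0e, 0x72, 0x27]
t1 = [0x61, 0x35, 0xb1, 0xcb, 0x88, 0x0e, 0x35, 0x72]
t2 = [0xcb, 0x61, 0x72, 0x0e, 0xb1, 0x0e, 0xcb, 0x0e]

RES = [0xcb, 0x61, 0x72, 0x0e, 0xb1, 0x0e, 0xcb, 0x0e]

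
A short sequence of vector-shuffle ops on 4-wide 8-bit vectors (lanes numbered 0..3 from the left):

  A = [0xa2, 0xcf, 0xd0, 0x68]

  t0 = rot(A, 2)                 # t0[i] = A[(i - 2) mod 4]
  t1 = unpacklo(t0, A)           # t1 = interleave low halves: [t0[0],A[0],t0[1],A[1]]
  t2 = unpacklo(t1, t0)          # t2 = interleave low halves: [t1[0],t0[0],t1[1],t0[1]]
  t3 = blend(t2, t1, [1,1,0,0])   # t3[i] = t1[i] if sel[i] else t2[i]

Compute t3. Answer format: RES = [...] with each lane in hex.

t0 = [0xd0, 0x68, 0xa2, 0xcf]
t1 = [0xd0, 0xa2, 0x68, 0xcf]
t2 = [0xd0, 0xd0, 0xa2, 0x68]
t3 = [0xd0, 0xa2, 0xa2, 0x68]

RES = [0xd0, 0xa2, 0xa2, 0x68]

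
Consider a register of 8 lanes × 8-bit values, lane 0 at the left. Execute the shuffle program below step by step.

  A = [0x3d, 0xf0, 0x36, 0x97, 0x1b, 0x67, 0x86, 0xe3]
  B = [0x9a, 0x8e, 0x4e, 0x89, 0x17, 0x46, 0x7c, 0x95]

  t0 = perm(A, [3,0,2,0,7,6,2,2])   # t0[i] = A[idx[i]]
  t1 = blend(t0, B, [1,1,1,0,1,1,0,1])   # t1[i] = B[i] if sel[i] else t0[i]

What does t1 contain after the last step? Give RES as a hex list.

  t0: 97 3d 36 3d e3 86 36 36
  t1: 9a 8e 4e 3d 17 46 36 95

RES = [0x9a, 0x8e, 0x4e, 0x3d, 0x17, 0x46, 0x36, 0x95]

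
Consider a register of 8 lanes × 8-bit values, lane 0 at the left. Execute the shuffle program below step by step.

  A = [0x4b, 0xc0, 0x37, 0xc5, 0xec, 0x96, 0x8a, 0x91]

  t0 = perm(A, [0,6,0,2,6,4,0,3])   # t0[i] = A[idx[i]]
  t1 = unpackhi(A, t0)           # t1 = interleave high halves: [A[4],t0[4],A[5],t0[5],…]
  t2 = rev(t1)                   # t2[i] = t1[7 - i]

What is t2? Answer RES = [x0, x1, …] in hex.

RES = [0xc5, 0x91, 0x4b, 0x8a, 0xec, 0x96, 0x8a, 0xec]

t0 = [0x4b, 0x8a, 0x4b, 0x37, 0x8a, 0xec, 0x4b, 0xc5]
t1 = [0xec, 0x8a, 0x96, 0xec, 0x8a, 0x4b, 0x91, 0xc5]
t2 = [0xc5, 0x91, 0x4b, 0x8a, 0xec, 0x96, 0x8a, 0xec]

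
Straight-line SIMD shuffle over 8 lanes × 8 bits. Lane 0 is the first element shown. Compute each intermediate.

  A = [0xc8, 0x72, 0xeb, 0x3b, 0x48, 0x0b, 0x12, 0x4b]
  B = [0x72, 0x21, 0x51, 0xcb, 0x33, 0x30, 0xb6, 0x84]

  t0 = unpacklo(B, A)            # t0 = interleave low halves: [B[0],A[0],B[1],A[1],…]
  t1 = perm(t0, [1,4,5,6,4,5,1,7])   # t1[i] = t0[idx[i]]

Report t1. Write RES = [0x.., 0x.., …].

RES = [0xc8, 0x51, 0xeb, 0xcb, 0x51, 0xeb, 0xc8, 0x3b]

→ t0 |72|c8|21|72|51|eb|cb|3b|
→ t1 |c8|51|eb|cb|51|eb|c8|3b|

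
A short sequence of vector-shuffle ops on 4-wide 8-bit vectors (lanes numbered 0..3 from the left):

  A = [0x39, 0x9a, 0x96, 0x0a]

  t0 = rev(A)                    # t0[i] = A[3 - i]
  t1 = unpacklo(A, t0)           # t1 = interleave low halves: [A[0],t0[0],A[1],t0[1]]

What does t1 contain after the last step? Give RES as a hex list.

t0 = [0x0a, 0x96, 0x9a, 0x39]
t1 = [0x39, 0x0a, 0x9a, 0x96]

RES = [ 0x39  0x0a  0x9a  0x96 ]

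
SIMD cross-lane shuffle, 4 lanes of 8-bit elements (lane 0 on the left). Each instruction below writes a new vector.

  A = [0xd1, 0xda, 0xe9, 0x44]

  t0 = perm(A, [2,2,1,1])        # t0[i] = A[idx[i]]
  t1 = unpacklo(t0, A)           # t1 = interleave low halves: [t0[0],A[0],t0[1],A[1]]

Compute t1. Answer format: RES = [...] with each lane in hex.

→ t0 |e9|e9|da|da|
→ t1 |e9|d1|e9|da|

RES = [0xe9, 0xd1, 0xe9, 0xda]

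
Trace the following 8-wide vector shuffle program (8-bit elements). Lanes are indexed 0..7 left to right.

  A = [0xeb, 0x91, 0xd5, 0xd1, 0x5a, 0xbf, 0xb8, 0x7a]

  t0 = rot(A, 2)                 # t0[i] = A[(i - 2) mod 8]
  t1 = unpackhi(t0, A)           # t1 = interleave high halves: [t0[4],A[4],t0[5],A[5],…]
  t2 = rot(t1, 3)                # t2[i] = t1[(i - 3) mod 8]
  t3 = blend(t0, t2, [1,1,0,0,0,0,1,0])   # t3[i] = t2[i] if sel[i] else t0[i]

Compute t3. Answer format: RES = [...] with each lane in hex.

RES = [0xb8, 0xbf, 0xeb, 0x91, 0xd5, 0xd1, 0xbf, 0xbf]

t0 = [0xb8, 0x7a, 0xeb, 0x91, 0xd5, 0xd1, 0x5a, 0xbf]
t1 = [0xd5, 0x5a, 0xd1, 0xbf, 0x5a, 0xb8, 0xbf, 0x7a]
t2 = [0xb8, 0xbf, 0x7a, 0xd5, 0x5a, 0xd1, 0xbf, 0x5a]
t3 = [0xb8, 0xbf, 0xeb, 0x91, 0xd5, 0xd1, 0xbf, 0xbf]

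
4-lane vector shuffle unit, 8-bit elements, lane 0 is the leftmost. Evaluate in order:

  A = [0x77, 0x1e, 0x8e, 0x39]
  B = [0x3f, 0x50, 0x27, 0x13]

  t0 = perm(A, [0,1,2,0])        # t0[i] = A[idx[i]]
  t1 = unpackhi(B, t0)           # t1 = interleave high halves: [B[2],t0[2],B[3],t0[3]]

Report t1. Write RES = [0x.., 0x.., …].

t0 = [0x77, 0x1e, 0x8e, 0x77]
t1 = [0x27, 0x8e, 0x13, 0x77]

RES = [ 0x27  0x8e  0x13  0x77 ]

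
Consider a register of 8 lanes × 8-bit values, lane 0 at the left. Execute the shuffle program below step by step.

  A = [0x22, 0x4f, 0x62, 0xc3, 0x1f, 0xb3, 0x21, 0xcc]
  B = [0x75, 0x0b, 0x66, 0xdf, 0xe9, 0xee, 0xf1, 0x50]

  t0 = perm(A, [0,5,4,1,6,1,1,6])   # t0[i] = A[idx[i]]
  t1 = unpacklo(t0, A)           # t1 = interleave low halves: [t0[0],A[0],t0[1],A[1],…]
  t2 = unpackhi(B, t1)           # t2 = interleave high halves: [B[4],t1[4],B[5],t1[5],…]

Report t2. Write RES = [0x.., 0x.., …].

RES = [ 0xe9  0x1f  0xee  0x62  0xf1  0x4f  0x50  0xc3 ]

t0 = [0x22, 0xb3, 0x1f, 0x4f, 0x21, 0x4f, 0x4f, 0x21]
t1 = [0x22, 0x22, 0xb3, 0x4f, 0x1f, 0x62, 0x4f, 0xc3]
t2 = [0xe9, 0x1f, 0xee, 0x62, 0xf1, 0x4f, 0x50, 0xc3]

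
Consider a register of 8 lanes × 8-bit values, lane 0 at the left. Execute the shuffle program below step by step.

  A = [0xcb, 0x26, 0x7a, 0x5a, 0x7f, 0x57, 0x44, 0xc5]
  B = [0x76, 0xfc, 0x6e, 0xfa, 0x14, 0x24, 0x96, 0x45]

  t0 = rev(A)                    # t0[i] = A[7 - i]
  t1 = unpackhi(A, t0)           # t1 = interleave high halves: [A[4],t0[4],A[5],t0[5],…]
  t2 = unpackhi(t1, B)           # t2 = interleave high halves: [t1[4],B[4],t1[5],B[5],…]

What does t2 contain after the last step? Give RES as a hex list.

RES = [0x44, 0x14, 0x26, 0x24, 0xc5, 0x96, 0xcb, 0x45]

t0 = [0xc5, 0x44, 0x57, 0x7f, 0x5a, 0x7a, 0x26, 0xcb]
t1 = [0x7f, 0x5a, 0x57, 0x7a, 0x44, 0x26, 0xc5, 0xcb]
t2 = [0x44, 0x14, 0x26, 0x24, 0xc5, 0x96, 0xcb, 0x45]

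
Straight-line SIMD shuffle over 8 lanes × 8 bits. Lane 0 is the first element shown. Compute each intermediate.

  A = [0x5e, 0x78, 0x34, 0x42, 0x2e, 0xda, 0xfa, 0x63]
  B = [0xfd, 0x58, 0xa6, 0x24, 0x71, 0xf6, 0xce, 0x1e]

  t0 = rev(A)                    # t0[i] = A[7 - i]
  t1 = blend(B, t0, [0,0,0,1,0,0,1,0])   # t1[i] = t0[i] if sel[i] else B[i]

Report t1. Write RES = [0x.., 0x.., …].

→ t0 |63|fa|da|2e|42|34|78|5e|
→ t1 |fd|58|a6|2e|71|f6|78|1e|

RES = [0xfd, 0x58, 0xa6, 0x2e, 0x71, 0xf6, 0x78, 0x1e]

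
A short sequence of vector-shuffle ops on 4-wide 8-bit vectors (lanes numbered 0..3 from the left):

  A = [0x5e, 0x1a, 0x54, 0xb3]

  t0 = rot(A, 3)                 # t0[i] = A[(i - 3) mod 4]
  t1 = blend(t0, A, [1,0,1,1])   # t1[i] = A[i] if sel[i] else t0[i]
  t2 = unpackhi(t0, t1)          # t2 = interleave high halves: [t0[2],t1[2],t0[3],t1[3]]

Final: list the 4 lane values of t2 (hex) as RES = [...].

  t0: 1a 54 b3 5e
  t1: 5e 54 54 b3
  t2: b3 54 5e b3

RES = [ 0xb3  0x54  0x5e  0xb3 ]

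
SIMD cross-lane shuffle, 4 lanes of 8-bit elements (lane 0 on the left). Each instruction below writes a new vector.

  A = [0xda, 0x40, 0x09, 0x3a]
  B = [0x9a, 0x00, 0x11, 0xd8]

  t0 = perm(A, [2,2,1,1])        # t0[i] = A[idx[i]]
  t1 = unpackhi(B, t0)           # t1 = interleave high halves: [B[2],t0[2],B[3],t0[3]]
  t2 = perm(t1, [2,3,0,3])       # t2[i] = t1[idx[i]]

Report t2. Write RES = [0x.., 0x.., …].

RES = [ 0xd8  0x40  0x11  0x40 ]

  t0: 09 09 40 40
  t1: 11 40 d8 40
  t2: d8 40 11 40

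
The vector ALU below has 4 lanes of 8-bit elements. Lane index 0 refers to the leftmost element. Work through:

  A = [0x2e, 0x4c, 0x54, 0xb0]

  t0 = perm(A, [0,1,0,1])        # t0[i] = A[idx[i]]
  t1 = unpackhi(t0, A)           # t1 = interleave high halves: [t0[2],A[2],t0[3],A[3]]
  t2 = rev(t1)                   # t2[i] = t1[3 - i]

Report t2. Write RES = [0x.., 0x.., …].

RES = [0xb0, 0x4c, 0x54, 0x2e]

t0 = [0x2e, 0x4c, 0x2e, 0x4c]
t1 = [0x2e, 0x54, 0x4c, 0xb0]
t2 = [0xb0, 0x4c, 0x54, 0x2e]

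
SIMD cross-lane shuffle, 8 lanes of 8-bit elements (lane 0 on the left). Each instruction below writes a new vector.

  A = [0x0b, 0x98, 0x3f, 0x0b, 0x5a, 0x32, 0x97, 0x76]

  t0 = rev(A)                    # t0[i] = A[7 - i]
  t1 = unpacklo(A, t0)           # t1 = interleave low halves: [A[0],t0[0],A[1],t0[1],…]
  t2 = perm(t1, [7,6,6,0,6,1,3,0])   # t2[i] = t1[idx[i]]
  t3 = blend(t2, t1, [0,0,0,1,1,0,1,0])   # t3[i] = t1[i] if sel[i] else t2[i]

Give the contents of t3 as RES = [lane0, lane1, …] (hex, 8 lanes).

RES = [ 0x5a  0x0b  0x0b  0x97  0x3f  0x76  0x0b  0x0b ]

t0 = [0x76, 0x97, 0x32, 0x5a, 0x0b, 0x3f, 0x98, 0x0b]
t1 = [0x0b, 0x76, 0x98, 0x97, 0x3f, 0x32, 0x0b, 0x5a]
t2 = [0x5a, 0x0b, 0x0b, 0x0b, 0x0b, 0x76, 0x97, 0x0b]
t3 = [0x5a, 0x0b, 0x0b, 0x97, 0x3f, 0x76, 0x0b, 0x0b]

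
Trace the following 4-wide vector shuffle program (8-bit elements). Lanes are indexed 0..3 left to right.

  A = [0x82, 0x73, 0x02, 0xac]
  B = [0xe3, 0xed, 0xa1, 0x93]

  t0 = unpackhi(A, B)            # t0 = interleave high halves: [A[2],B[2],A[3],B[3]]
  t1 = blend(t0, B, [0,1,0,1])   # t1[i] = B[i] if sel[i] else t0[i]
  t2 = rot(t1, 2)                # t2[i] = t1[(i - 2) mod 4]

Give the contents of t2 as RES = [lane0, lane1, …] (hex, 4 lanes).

RES = [0xac, 0x93, 0x02, 0xed]

  t0: 02 a1 ac 93
  t1: 02 ed ac 93
  t2: ac 93 02 ed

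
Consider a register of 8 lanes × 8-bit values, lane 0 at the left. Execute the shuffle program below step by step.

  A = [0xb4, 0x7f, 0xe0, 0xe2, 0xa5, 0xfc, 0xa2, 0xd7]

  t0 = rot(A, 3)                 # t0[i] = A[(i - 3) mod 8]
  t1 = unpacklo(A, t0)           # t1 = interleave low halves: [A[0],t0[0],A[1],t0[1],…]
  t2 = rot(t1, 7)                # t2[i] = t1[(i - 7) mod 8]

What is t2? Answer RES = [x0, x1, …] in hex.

  t0: fc a2 d7 b4 7f e0 e2 a5
  t1: b4 fc 7f a2 e0 d7 e2 b4
  t2: fc 7f a2 e0 d7 e2 b4 b4

RES = [0xfc, 0x7f, 0xa2, 0xe0, 0xd7, 0xe2, 0xb4, 0xb4]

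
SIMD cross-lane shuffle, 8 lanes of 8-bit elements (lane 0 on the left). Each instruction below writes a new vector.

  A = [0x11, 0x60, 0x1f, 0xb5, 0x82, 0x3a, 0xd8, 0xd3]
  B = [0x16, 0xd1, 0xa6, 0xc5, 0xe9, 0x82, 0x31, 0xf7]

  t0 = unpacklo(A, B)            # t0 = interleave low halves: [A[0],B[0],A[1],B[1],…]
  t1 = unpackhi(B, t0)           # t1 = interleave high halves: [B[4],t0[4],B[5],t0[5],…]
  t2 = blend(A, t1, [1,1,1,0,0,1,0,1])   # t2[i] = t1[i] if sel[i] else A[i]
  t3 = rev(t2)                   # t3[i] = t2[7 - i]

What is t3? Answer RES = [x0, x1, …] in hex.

RES = [0xc5, 0xd8, 0xb5, 0x82, 0xb5, 0x82, 0x1f, 0xe9]

→ t0 |11|16|60|d1|1f|a6|b5|c5|
→ t1 |e9|1f|82|a6|31|b5|f7|c5|
→ t2 |e9|1f|82|b5|82|b5|d8|c5|
→ t3 |c5|d8|b5|82|b5|82|1f|e9|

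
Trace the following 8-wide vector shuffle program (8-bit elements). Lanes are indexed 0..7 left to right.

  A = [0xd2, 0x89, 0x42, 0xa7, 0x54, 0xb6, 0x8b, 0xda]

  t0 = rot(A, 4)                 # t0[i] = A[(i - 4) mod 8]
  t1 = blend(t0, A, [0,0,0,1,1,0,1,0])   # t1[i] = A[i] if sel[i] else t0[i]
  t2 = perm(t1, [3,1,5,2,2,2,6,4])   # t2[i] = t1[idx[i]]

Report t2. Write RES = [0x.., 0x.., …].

RES = [ 0xa7  0xb6  0x89  0x8b  0x8b  0x8b  0x8b  0x54 ]

t0 = [0x54, 0xb6, 0x8b, 0xda, 0xd2, 0x89, 0x42, 0xa7]
t1 = [0x54, 0xb6, 0x8b, 0xa7, 0x54, 0x89, 0x8b, 0xa7]
t2 = [0xa7, 0xb6, 0x89, 0x8b, 0x8b, 0x8b, 0x8b, 0x54]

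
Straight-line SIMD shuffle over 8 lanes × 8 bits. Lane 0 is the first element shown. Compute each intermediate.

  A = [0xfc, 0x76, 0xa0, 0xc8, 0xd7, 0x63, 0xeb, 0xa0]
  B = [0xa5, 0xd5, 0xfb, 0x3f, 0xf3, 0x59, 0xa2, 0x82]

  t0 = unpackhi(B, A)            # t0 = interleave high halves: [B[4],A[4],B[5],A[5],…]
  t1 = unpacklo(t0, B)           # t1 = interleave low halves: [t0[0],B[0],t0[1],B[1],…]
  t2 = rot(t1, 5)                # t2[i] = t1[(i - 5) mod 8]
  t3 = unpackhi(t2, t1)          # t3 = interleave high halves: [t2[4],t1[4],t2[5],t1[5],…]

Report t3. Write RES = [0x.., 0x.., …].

RES = [0x3f, 0x59, 0xf3, 0xfb, 0xa5, 0x63, 0xd7, 0x3f]

→ t0 |f3|d7|59|63|a2|eb|82|a0|
→ t1 |f3|a5|d7|d5|59|fb|63|3f|
→ t2 |d5|59|fb|63|3f|f3|a5|d7|
→ t3 |3f|59|f3|fb|a5|63|d7|3f|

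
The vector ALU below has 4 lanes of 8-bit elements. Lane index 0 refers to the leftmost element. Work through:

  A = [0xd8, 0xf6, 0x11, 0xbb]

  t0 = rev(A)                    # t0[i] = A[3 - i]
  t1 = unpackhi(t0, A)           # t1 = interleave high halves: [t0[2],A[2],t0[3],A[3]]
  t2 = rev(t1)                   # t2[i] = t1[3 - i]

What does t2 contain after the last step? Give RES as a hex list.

RES = [ 0xbb  0xd8  0x11  0xf6 ]

t0 = [0xbb, 0x11, 0xf6, 0xd8]
t1 = [0xf6, 0x11, 0xd8, 0xbb]
t2 = [0xbb, 0xd8, 0x11, 0xf6]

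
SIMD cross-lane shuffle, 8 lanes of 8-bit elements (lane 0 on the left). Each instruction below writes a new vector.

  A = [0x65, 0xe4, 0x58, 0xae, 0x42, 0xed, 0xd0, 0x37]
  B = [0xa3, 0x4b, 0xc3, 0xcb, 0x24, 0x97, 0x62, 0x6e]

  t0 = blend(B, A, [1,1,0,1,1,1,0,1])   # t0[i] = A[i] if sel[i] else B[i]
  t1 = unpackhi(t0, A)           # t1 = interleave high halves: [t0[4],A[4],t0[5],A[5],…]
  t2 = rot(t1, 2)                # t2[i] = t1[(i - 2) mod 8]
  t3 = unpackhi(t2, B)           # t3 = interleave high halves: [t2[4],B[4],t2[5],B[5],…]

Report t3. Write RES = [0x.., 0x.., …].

RES = [0xed, 0x24, 0xed, 0x97, 0x62, 0x62, 0xd0, 0x6e]

→ t0 |65|e4|c3|ae|42|ed|62|37|
→ t1 |42|42|ed|ed|62|d0|37|37|
→ t2 |37|37|42|42|ed|ed|62|d0|
→ t3 |ed|24|ed|97|62|62|d0|6e|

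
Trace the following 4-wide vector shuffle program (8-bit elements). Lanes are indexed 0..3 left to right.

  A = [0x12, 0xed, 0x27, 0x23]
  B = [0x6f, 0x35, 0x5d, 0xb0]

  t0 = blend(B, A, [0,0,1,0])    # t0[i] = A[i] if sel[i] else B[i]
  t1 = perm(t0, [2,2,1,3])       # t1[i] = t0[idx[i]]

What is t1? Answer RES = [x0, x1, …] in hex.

RES = [0x27, 0x27, 0x35, 0xb0]

  t0: 6f 35 27 b0
  t1: 27 27 35 b0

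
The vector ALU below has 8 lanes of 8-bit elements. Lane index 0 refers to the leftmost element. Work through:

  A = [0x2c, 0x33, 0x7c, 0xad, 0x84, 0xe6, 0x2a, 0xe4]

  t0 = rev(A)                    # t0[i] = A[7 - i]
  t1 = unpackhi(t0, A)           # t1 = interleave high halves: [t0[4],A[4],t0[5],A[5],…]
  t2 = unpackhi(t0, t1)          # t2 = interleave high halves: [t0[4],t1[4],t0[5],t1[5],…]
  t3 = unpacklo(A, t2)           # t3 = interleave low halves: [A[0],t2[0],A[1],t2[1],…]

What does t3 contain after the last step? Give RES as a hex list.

t0 = [0xe4, 0x2a, 0xe6, 0x84, 0xad, 0x7c, 0x33, 0x2c]
t1 = [0xad, 0x84, 0x7c, 0xe6, 0x33, 0x2a, 0x2c, 0xe4]
t2 = [0xad, 0x33, 0x7c, 0x2a, 0x33, 0x2c, 0x2c, 0xe4]
t3 = [0x2c, 0xad, 0x33, 0x33, 0x7c, 0x7c, 0xad, 0x2a]

RES = [0x2c, 0xad, 0x33, 0x33, 0x7c, 0x7c, 0xad, 0x2a]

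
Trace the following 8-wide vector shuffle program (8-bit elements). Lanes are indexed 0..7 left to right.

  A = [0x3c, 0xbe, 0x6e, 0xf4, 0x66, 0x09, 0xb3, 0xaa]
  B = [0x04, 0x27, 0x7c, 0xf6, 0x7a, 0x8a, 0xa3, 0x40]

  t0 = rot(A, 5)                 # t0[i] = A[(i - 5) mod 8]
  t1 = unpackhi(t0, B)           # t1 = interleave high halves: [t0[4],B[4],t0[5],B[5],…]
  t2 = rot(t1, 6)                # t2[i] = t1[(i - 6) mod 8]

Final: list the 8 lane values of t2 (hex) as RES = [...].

RES = [0x3c, 0x8a, 0xbe, 0xa3, 0x6e, 0x40, 0xaa, 0x7a]

→ t0 |f4|66|09|b3|aa|3c|be|6e|
→ t1 |aa|7a|3c|8a|be|a3|6e|40|
→ t2 |3c|8a|be|a3|6e|40|aa|7a|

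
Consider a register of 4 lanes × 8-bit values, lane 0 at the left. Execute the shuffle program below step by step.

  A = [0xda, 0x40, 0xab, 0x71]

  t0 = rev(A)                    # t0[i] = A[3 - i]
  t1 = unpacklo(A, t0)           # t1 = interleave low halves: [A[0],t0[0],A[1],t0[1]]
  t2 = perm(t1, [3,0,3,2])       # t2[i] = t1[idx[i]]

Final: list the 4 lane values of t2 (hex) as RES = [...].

RES = [ 0xab  0xda  0xab  0x40 ]

  t0: 71 ab 40 da
  t1: da 71 40 ab
  t2: ab da ab 40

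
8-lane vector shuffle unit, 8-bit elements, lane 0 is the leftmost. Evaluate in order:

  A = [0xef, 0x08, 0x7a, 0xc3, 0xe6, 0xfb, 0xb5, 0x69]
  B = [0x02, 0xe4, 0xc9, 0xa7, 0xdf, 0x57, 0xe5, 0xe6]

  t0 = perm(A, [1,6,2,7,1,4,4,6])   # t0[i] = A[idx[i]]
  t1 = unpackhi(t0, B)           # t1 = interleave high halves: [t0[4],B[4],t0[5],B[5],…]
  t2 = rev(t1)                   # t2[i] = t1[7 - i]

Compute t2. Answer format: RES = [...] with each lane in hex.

→ t0 |08|b5|7a|69|08|e6|e6|b5|
→ t1 |08|df|e6|57|e6|e5|b5|e6|
→ t2 |e6|b5|e5|e6|57|e6|df|08|

RES = [0xe6, 0xb5, 0xe5, 0xe6, 0x57, 0xe6, 0xdf, 0x08]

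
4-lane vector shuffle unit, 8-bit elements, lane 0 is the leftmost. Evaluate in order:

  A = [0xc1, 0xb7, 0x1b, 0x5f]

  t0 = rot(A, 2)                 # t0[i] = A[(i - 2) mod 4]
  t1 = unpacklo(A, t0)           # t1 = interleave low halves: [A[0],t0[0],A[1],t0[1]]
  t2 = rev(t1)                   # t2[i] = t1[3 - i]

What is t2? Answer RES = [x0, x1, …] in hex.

RES = [0x5f, 0xb7, 0x1b, 0xc1]

  t0: 1b 5f c1 b7
  t1: c1 1b b7 5f
  t2: 5f b7 1b c1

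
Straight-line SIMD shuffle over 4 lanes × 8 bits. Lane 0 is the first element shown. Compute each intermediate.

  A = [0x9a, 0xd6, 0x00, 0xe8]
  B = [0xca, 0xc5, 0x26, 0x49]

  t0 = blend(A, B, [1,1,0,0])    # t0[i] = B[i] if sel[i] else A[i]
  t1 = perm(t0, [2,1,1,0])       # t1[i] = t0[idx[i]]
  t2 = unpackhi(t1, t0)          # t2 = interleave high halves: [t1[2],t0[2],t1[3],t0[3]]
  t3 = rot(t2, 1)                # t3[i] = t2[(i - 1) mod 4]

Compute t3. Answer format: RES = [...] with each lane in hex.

RES = [0xe8, 0xc5, 0x00, 0xca]

t0 = [0xca, 0xc5, 0x00, 0xe8]
t1 = [0x00, 0xc5, 0xc5, 0xca]
t2 = [0xc5, 0x00, 0xca, 0xe8]
t3 = [0xe8, 0xc5, 0x00, 0xca]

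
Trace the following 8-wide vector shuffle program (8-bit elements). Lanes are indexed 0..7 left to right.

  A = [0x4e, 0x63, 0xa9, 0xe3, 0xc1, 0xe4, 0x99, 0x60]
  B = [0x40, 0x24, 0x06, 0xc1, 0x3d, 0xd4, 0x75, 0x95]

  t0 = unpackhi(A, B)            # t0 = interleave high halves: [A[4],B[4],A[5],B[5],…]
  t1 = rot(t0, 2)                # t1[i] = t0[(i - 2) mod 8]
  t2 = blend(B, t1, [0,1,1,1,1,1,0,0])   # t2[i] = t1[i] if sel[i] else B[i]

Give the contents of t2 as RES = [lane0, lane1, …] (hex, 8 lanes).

RES = [ 0x40  0x95  0xc1  0x3d  0xe4  0xd4  0x75  0x95 ]

  t0: c1 3d e4 d4 99 75 60 95
  t1: 60 95 c1 3d e4 d4 99 75
  t2: 40 95 c1 3d e4 d4 75 95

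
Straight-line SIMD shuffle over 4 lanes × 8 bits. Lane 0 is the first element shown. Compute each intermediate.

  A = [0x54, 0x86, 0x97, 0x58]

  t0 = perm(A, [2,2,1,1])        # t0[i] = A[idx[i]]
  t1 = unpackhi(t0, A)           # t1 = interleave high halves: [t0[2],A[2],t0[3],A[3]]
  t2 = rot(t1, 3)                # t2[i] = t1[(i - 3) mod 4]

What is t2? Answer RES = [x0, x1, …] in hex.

→ t0 |97|97|86|86|
→ t1 |86|97|86|58|
→ t2 |97|86|58|86|

RES = [ 0x97  0x86  0x58  0x86 ]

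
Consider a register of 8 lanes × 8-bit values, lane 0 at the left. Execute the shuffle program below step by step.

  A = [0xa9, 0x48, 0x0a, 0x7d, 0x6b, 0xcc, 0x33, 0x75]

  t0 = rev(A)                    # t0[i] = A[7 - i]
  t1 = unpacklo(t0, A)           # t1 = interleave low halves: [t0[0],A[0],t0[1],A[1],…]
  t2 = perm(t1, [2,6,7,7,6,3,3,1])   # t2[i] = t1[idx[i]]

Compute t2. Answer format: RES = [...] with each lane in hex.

RES = [0x33, 0x6b, 0x7d, 0x7d, 0x6b, 0x48, 0x48, 0xa9]

  t0: 75 33 cc 6b 7d 0a 48 a9
  t1: 75 a9 33 48 cc 0a 6b 7d
  t2: 33 6b 7d 7d 6b 48 48 a9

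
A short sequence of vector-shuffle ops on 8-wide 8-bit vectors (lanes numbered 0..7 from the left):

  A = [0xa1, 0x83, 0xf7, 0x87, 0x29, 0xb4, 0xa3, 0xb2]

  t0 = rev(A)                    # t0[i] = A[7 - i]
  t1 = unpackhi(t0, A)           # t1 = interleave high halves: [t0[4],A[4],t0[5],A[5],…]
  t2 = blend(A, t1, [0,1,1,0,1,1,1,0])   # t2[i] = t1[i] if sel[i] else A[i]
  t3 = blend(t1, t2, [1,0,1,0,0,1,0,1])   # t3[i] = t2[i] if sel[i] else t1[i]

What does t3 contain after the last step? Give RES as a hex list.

→ t0 |b2|a3|b4|29|87|f7|83|a1|
→ t1 |87|29|f7|b4|83|a3|a1|b2|
→ t2 |a1|29|f7|87|83|a3|a1|b2|
→ t3 |a1|29|f7|b4|83|a3|a1|b2|

RES = [ 0xa1  0x29  0xf7  0xb4  0x83  0xa3  0xa1  0xb2 ]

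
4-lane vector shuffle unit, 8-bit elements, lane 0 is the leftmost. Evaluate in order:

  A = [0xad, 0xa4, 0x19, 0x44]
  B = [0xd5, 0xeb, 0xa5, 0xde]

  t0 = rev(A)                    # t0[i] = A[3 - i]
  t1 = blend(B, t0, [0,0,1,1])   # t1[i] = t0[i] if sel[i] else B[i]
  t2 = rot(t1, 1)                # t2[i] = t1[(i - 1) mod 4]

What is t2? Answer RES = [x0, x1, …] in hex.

  t0: 44 19 a4 ad
  t1: d5 eb a4 ad
  t2: ad d5 eb a4

RES = [ 0xad  0xd5  0xeb  0xa4 ]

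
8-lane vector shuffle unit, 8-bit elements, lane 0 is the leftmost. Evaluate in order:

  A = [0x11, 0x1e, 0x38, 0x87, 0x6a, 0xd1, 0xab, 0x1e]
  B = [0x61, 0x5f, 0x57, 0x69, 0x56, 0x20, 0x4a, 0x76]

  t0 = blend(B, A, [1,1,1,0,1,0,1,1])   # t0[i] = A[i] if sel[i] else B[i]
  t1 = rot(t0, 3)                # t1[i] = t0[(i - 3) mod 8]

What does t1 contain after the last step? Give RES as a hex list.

t0 = [0x11, 0x1e, 0x38, 0x69, 0x6a, 0x20, 0xab, 0x1e]
t1 = [0x20, 0xab, 0x1e, 0x11, 0x1e, 0x38, 0x69, 0x6a]

RES = [ 0x20  0xab  0x1e  0x11  0x1e  0x38  0x69  0x6a ]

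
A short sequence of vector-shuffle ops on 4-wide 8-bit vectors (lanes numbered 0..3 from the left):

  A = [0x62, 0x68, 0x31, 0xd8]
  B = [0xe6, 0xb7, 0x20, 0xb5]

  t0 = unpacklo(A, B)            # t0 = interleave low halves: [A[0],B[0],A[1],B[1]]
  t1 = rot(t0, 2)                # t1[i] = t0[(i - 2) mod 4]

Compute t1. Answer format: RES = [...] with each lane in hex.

RES = [ 0x68  0xb7  0x62  0xe6 ]

t0 = [0x62, 0xe6, 0x68, 0xb7]
t1 = [0x68, 0xb7, 0x62, 0xe6]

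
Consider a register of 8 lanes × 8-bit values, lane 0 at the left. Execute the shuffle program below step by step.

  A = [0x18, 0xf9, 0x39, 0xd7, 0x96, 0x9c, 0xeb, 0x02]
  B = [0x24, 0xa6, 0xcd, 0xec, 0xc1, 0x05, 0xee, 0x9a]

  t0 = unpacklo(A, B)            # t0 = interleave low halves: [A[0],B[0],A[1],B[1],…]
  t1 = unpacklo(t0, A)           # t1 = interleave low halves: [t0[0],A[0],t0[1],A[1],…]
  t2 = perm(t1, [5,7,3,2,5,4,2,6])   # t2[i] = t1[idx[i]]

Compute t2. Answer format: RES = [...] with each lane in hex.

  t0: 18 24 f9 a6 39 cd d7 ec
  t1: 18 18 24 f9 f9 39 a6 d7
  t2: 39 d7 f9 24 39 f9 24 a6

RES = [ 0x39  0xd7  0xf9  0x24  0x39  0xf9  0x24  0xa6 ]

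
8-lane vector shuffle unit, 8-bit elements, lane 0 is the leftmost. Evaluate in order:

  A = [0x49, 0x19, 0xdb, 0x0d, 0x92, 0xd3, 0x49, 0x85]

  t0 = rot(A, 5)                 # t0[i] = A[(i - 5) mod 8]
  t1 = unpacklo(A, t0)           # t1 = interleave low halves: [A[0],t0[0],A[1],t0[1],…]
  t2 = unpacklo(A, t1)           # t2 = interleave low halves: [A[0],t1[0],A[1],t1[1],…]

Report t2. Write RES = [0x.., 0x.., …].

RES = [0x49, 0x49, 0x19, 0x0d, 0xdb, 0x19, 0x0d, 0x92]

  t0: 0d 92 d3 49 85 49 19 db
  t1: 49 0d 19 92 db d3 0d 49
  t2: 49 49 19 0d db 19 0d 92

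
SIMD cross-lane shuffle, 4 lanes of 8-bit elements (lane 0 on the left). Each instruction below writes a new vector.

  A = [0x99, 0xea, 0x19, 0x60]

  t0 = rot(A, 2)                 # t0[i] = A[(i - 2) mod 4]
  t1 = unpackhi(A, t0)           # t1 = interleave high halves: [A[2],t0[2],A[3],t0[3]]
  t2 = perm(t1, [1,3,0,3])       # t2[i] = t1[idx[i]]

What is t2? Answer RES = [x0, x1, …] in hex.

→ t0 |19|60|99|ea|
→ t1 |19|99|60|ea|
→ t2 |99|ea|19|ea|

RES = [ 0x99  0xea  0x19  0xea ]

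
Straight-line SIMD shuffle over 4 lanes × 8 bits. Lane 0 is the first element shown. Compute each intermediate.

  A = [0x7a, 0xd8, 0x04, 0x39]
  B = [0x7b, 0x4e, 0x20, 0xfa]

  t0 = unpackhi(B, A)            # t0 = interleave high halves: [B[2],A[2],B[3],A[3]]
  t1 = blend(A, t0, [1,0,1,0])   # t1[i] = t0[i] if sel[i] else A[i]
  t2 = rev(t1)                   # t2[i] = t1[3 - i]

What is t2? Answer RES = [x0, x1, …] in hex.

RES = [ 0x39  0xfa  0xd8  0x20 ]

t0 = [0x20, 0x04, 0xfa, 0x39]
t1 = [0x20, 0xd8, 0xfa, 0x39]
t2 = [0x39, 0xfa, 0xd8, 0x20]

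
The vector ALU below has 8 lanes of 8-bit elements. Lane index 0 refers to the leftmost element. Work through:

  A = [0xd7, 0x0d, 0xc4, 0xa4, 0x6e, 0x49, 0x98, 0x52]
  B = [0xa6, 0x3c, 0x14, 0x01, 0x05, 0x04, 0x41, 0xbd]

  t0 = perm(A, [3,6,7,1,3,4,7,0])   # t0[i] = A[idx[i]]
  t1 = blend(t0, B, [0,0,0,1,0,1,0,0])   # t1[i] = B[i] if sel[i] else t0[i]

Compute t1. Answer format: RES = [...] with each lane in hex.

RES = [0xa4, 0x98, 0x52, 0x01, 0xa4, 0x04, 0x52, 0xd7]

→ t0 |a4|98|52|0d|a4|6e|52|d7|
→ t1 |a4|98|52|01|a4|04|52|d7|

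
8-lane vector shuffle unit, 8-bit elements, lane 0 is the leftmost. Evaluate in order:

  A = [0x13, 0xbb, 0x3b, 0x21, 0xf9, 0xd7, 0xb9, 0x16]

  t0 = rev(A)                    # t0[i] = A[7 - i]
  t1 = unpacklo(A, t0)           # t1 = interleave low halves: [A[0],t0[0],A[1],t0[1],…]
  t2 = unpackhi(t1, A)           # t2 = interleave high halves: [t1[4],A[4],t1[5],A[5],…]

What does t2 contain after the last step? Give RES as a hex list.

t0 = [0x16, 0xb9, 0xd7, 0xf9, 0x21, 0x3b, 0xbb, 0x13]
t1 = [0x13, 0x16, 0xbb, 0xb9, 0x3b, 0xd7, 0x21, 0xf9]
t2 = [0x3b, 0xf9, 0xd7, 0xd7, 0x21, 0xb9, 0xf9, 0x16]

RES = [ 0x3b  0xf9  0xd7  0xd7  0x21  0xb9  0xf9  0x16 ]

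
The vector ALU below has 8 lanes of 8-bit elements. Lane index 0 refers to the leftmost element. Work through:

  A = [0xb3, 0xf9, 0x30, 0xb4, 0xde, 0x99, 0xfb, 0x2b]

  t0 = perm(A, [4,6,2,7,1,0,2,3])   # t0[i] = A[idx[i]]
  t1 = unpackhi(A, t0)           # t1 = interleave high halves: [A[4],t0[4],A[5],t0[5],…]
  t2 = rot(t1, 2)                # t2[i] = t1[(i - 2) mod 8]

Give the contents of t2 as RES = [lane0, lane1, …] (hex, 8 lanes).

t0 = [0xde, 0xfb, 0x30, 0x2b, 0xf9, 0xb3, 0x30, 0xb4]
t1 = [0xde, 0xf9, 0x99, 0xb3, 0xfb, 0x30, 0x2b, 0xb4]
t2 = [0x2b, 0xb4, 0xde, 0xf9, 0x99, 0xb3, 0xfb, 0x30]

RES = [ 0x2b  0xb4  0xde  0xf9  0x99  0xb3  0xfb  0x30 ]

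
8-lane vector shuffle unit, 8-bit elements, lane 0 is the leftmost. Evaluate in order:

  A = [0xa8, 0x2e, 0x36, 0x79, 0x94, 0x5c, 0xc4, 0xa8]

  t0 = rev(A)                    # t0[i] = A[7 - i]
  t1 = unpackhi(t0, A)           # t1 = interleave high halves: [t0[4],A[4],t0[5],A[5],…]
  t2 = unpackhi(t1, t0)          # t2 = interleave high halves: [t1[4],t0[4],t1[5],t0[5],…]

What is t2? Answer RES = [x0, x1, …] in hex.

RES = [0x2e, 0x79, 0xc4, 0x36, 0xa8, 0x2e, 0xa8, 0xa8]

  t0: a8 c4 5c 94 79 36 2e a8
  t1: 79 94 36 5c 2e c4 a8 a8
  t2: 2e 79 c4 36 a8 2e a8 a8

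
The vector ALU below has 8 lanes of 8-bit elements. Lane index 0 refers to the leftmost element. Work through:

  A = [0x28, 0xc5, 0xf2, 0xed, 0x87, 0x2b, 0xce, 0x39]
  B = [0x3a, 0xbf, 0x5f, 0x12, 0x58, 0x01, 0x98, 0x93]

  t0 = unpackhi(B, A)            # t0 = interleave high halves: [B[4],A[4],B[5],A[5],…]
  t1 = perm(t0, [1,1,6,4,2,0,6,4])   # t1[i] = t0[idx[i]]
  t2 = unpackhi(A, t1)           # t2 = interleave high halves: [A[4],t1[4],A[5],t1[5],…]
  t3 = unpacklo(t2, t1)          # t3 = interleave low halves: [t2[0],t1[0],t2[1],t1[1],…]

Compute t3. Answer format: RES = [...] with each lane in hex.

RES = [0x87, 0x87, 0x01, 0x87, 0x2b, 0x93, 0x58, 0x98]

→ t0 |58|87|01|2b|98|ce|93|39|
→ t1 |87|87|93|98|01|58|93|98|
→ t2 |87|01|2b|58|ce|93|39|98|
→ t3 |87|87|01|87|2b|93|58|98|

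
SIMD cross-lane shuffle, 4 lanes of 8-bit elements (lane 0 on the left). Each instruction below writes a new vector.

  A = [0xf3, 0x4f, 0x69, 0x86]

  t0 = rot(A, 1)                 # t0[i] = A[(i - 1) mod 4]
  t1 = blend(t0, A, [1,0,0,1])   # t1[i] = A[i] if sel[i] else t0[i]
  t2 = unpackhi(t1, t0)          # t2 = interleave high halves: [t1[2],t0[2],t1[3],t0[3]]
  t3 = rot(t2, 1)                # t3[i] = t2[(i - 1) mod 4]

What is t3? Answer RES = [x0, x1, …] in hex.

→ t0 |86|f3|4f|69|
→ t1 |f3|f3|4f|86|
→ t2 |4f|4f|86|69|
→ t3 |69|4f|4f|86|

RES = [ 0x69  0x4f  0x4f  0x86 ]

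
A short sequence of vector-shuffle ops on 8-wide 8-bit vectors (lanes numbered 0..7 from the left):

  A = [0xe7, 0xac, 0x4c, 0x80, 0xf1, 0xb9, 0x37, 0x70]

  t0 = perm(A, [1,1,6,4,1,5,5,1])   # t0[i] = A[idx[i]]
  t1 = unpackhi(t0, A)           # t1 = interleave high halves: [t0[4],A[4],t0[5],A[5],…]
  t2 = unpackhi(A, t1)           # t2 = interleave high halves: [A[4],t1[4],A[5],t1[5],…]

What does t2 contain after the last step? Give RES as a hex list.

  t0: ac ac 37 f1 ac b9 b9 ac
  t1: ac f1 b9 b9 b9 37 ac 70
  t2: f1 b9 b9 37 37 ac 70 70

RES = [0xf1, 0xb9, 0xb9, 0x37, 0x37, 0xac, 0x70, 0x70]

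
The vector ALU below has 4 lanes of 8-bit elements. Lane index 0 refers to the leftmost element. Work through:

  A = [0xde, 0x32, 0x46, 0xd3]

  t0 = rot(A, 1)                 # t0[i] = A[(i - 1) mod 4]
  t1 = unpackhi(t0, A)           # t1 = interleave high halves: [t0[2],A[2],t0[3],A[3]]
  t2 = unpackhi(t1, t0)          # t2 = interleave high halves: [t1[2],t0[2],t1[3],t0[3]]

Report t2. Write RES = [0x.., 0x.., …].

t0 = [0xd3, 0xde, 0x32, 0x46]
t1 = [0x32, 0x46, 0x46, 0xd3]
t2 = [0x46, 0x32, 0xd3, 0x46]

RES = [ 0x46  0x32  0xd3  0x46 ]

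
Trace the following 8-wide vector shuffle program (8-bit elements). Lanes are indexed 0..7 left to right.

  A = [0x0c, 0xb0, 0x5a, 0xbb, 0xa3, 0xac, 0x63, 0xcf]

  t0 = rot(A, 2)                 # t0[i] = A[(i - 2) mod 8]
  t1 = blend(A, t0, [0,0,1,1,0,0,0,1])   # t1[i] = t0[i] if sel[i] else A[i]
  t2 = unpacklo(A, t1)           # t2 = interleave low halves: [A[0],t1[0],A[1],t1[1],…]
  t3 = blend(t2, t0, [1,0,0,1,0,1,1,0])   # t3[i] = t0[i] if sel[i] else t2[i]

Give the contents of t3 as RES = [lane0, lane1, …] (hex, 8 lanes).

  t0: 63 cf 0c b0 5a bb a3 ac
  t1: 0c b0 0c b0 a3 ac 63 ac
  t2: 0c 0c b0 b0 5a 0c bb b0
  t3: 63 0c b0 b0 5a bb a3 b0

RES = [0x63, 0x0c, 0xb0, 0xb0, 0x5a, 0xbb, 0xa3, 0xb0]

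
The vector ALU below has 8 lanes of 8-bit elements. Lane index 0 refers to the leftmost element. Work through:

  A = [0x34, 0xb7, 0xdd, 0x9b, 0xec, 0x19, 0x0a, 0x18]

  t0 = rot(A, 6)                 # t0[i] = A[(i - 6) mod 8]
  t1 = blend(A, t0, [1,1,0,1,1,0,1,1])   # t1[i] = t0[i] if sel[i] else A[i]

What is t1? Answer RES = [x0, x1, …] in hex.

RES = [ 0xdd  0x9b  0xdd  0x19  0x0a  0x19  0x34  0xb7 ]

→ t0 |dd|9b|ec|19|0a|18|34|b7|
→ t1 |dd|9b|dd|19|0a|19|34|b7|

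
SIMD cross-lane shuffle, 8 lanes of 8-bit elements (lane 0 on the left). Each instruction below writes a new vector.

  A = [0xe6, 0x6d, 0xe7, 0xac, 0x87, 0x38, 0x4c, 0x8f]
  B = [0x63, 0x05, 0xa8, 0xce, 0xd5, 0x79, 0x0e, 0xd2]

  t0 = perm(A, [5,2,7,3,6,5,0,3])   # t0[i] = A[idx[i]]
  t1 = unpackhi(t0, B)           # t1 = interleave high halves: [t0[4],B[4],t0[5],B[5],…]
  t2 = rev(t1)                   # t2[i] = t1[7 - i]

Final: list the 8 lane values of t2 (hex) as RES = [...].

t0 = [0x38, 0xe7, 0x8f, 0xac, 0x4c, 0x38, 0xe6, 0xac]
t1 = [0x4c, 0xd5, 0x38, 0x79, 0xe6, 0x0e, 0xac, 0xd2]
t2 = [0xd2, 0xac, 0x0e, 0xe6, 0x79, 0x38, 0xd5, 0x4c]

RES = [0xd2, 0xac, 0x0e, 0xe6, 0x79, 0x38, 0xd5, 0x4c]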